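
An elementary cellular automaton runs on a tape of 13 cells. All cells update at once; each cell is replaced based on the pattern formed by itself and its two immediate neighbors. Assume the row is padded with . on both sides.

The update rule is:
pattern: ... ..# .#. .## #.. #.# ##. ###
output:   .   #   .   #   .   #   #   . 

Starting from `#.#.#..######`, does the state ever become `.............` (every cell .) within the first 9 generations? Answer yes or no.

no

generation 1: .#.#..##....#
generation 2: #.#..###...#.
generation 3: .#..##.#..#..
generation 4: #..####..#...
generation 5: ..##..#.#....
generation 6: .###.#.#.....
generation 7: ##.##.#......
generation 8: ######.......
generation 9: #....#.......
generation 9 is #....#......., still not uniform .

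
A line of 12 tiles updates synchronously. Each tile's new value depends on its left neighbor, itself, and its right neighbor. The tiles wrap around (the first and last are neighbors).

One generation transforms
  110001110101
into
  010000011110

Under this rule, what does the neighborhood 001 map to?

At position 4 the neighborhood is 001; the next row has 0 there.

0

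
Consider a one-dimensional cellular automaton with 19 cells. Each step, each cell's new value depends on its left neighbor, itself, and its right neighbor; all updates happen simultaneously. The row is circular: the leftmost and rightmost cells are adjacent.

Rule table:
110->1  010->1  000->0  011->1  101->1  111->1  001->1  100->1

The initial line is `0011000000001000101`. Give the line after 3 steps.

1111111001111111111

step 1: 1111100000011101111
step 2: 1111110000111111111
step 3: 1111111001111111111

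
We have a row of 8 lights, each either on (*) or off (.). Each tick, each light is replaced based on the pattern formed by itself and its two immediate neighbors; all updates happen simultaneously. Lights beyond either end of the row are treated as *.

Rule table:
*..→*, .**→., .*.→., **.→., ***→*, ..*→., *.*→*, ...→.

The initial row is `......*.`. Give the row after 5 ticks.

*.*.*...

*......*
.*......
*.*.....
.*.*....
*.*.*...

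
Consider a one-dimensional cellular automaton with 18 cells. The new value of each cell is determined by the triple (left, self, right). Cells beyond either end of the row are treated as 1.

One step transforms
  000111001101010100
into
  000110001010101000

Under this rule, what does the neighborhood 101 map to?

1

At position 10 the neighborhood is 101; the next row has 1 there.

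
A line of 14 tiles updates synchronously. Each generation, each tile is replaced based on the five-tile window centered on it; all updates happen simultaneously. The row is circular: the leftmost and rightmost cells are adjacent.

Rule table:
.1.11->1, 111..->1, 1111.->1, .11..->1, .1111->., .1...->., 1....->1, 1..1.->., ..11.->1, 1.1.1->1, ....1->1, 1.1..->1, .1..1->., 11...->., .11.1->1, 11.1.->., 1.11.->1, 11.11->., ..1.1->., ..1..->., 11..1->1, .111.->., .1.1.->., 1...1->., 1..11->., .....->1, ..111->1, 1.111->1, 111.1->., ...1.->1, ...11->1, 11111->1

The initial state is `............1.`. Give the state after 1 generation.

111111111111..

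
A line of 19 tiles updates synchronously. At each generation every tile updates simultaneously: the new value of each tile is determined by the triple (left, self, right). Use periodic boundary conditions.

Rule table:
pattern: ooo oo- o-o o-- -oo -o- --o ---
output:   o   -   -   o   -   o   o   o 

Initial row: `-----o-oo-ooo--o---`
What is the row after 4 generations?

ooo-ooo-oo------ooo

generation 1: oooooo-----o-oooooo
generation 2: ooooo-oooooo--ooooo
generation 3: oooo---oooo-oo-oooo
generation 4: ooo-ooo-oo------ooo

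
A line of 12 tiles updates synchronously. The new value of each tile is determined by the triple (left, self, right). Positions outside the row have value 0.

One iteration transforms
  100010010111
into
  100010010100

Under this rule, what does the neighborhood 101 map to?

At position 8 the neighborhood is 101; the next row has 0 there.

0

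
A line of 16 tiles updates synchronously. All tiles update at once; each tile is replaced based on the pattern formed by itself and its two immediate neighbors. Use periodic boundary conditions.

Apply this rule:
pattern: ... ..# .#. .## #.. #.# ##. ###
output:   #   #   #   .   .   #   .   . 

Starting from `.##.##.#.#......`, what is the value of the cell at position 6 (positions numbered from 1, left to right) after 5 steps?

#

#..#..####.#####
..##.#....#.....
##..##.####.####
...#..#....#....
####.##.####.###
position 6 holds #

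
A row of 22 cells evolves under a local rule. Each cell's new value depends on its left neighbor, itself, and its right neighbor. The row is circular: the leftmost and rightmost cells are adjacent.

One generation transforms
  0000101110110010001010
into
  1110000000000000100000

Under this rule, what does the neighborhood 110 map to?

At position 8 the neighborhood is 110; the next row has 0 there.

0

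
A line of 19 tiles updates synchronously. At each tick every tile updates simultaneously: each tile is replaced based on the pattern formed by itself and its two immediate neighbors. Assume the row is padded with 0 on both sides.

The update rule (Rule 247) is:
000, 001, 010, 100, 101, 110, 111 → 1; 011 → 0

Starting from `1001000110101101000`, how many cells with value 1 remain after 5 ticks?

15

1111111011110111111
0111111101111011111
1011111110111101111
1101111111011110111
0110111111101111011
count of 1: 15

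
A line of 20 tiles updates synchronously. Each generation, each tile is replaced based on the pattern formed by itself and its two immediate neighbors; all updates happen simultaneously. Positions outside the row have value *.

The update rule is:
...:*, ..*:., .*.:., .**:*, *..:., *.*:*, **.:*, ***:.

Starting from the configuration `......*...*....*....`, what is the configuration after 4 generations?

*..*.......*..****..

generation 1: .****...*...**...**.
generation 2: **..*.*...*.**.*.***
generation 3: .*...*..*..****.**..
generation 4: *..*.......*..****..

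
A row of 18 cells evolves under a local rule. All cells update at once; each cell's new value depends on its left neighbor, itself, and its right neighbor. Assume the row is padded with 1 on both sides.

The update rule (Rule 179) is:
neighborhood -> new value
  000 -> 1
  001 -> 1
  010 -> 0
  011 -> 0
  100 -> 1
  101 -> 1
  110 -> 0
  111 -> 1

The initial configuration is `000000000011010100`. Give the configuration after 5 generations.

111111010100101010

111111111100101011
111111111011010101
111111110100101010
111111101011010101
111111010100101010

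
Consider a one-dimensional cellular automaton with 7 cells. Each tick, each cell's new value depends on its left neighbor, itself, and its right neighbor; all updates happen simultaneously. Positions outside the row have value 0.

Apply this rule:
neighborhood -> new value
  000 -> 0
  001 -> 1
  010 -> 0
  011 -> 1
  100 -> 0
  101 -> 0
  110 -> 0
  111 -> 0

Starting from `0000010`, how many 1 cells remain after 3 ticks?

0000100
0001000
0010000
count of 1: 1

1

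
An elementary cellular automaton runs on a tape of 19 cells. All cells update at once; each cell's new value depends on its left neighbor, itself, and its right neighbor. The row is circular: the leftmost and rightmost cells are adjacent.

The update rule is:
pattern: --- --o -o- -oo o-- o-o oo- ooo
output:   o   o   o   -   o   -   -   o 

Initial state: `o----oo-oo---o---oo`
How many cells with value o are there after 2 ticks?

-oooo-----ooooooo-o
--oo-ooooo-ooooo--o
count of o: 13

13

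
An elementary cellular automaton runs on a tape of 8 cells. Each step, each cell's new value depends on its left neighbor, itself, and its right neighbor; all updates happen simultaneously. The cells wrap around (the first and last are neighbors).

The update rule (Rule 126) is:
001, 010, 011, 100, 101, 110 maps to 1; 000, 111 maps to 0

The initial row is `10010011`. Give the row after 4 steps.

11101111

11111110
10000011
11000110
11101111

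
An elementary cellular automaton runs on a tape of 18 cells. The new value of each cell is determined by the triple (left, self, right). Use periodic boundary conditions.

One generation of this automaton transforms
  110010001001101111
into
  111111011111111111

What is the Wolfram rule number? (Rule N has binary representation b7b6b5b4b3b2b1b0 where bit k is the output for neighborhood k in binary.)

position 0: 111 → 1  (bit 7 = 1)
position 1: 110 → 1  (bit 6 = 1)
position 13: 101 → 1  (bit 5 = 1)
position 2: 100 → 1  (bit 4 = 1)
position 11: 011 → 1  (bit 3 = 1)
position 4: 010 → 1  (bit 2 = 1)
position 3: 001 → 1  (bit 1 = 1)
position 6: 000 → 0  (bit 0 = 0)
bits b7..b0 = 11111110 = 254

254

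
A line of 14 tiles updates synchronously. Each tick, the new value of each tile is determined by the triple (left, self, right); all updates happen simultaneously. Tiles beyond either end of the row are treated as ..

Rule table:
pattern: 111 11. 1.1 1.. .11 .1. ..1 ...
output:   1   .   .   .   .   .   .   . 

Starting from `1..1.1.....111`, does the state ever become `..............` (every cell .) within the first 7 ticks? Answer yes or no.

............1.
..............
all cells are . at tick 2

yes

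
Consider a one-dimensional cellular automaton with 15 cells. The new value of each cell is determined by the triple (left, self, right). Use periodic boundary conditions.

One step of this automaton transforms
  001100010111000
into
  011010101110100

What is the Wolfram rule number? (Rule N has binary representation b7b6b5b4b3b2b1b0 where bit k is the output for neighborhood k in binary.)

position 10: 111 → 1  (bit 7 = 1)
position 3: 110 → 0  (bit 6 = 0)
position 8: 101 → 1  (bit 5 = 1)
position 4: 100 → 1  (bit 4 = 1)
position 2: 011 → 1  (bit 3 = 1)
position 7: 010 → 0  (bit 2 = 0)
position 1: 001 → 1  (bit 1 = 1)
position 0: 000 → 0  (bit 0 = 0)
bits b7..b0 = 10111010 = 186

186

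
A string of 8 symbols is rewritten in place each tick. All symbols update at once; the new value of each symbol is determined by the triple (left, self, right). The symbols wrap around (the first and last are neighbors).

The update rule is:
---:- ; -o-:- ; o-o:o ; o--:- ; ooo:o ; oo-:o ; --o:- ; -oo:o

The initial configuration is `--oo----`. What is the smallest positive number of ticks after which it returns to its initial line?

--oo----

1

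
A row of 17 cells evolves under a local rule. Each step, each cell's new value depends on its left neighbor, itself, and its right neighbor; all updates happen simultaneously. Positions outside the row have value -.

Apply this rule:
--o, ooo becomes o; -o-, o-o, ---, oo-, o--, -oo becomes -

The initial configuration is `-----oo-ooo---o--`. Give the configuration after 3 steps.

step 1: ----o----o---o---
step 2: ---o----o---o----
step 3: --o----o---o-----

--o----o---o-----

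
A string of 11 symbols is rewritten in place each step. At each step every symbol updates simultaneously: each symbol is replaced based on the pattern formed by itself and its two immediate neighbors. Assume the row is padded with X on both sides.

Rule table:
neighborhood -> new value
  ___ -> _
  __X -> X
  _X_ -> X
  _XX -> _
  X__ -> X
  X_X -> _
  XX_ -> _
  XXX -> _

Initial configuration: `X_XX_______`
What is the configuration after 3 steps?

_XX___X_XX_

____X_____X
X__XXX___X_
_XX___X_XX_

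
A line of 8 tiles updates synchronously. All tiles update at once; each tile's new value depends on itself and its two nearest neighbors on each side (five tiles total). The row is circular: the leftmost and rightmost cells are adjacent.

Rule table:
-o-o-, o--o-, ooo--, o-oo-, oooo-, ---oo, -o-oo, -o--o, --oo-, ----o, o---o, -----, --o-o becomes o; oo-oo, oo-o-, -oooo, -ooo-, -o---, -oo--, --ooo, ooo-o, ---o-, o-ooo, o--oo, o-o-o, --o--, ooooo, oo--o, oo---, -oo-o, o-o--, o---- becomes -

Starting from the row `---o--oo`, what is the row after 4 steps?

step 1: -o--o-o-
step 2: o-oooo-o
step 3: ----o--o
step 4: --o--oo-

--o--oo-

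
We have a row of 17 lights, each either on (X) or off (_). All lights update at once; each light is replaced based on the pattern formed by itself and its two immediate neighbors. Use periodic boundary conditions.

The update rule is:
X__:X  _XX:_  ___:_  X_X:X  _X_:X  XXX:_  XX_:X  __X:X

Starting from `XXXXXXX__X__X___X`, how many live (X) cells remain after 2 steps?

5

______XXXXXXXX_X_
_____X_______XXXX
count of X: 5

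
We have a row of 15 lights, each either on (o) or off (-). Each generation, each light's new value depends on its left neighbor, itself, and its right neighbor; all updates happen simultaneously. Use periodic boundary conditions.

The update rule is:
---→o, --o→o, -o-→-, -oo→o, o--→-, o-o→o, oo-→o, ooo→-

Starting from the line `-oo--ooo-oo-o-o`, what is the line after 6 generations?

generation 1: ooo-oo-ooooo-o-
generation 2: o-oooooo---oo-o
generation 3: ooo----o-oooooo
generation 4: --o-ooo-oo-----
generation 5: oo-oo-oooo-oooo
generation 6: -oooooo--ooo---

-oooooo--ooo---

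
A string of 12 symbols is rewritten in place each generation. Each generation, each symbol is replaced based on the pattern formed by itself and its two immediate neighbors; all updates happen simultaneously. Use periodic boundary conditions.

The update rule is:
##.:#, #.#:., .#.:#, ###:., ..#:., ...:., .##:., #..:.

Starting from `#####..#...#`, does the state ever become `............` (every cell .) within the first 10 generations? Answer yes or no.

no

....#..#....
....#..#....  (fixed point — unchanged through generation 10)
generation 10 is ....#..#...., still not uniform .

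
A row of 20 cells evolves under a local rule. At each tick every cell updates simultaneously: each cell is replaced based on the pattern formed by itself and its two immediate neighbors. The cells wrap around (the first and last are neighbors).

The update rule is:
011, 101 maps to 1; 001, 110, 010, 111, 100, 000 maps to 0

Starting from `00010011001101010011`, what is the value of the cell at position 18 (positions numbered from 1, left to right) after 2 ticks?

0

00000010001010100010
00000000000101000000
position 18 holds 0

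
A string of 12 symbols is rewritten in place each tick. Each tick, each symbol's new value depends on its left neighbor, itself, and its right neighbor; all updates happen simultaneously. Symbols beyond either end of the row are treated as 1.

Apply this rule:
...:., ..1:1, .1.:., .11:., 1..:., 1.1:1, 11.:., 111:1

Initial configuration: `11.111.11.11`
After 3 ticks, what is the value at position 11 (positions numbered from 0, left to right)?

1.1.1.1..1.1
.1.1.1..1.1.
1.1.1..1.1.1
position 11 holds 1

1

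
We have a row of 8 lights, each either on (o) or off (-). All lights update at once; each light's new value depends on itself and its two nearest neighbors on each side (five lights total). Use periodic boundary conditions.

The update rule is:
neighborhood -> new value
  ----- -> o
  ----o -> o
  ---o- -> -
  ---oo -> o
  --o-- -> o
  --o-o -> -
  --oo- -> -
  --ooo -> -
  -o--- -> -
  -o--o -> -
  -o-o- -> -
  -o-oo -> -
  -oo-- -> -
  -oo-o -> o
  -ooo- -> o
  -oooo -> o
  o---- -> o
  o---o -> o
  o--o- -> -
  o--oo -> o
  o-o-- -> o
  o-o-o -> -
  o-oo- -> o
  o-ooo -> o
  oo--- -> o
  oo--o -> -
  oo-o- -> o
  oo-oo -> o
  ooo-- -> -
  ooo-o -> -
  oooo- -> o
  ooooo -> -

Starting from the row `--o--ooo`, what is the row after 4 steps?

--oo-oo-

step 1: --o-o-o-
step 2: o-----o-
step 3: o-ooo---
step 4: --oo-oo-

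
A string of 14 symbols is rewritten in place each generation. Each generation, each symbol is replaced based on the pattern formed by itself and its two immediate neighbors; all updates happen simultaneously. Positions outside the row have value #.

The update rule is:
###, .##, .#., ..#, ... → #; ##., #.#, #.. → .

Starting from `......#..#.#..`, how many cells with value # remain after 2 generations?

.######.##.#.#
.#####..#..#.#
count of #: 8

8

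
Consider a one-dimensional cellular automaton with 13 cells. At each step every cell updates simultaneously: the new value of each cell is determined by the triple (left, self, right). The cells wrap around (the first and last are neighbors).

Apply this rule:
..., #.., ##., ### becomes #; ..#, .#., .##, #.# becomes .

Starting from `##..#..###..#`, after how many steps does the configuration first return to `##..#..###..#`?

13

step 1: ###..#..###..
step 2: .###..#..###.
step 3: ..###..#..###
step 4: #..###..#..##
step 5: ##..###..#..#
step 6: ###..###..#..
step 7: .###..###..#.
step 8: ..###..###..#
step 9: #..###..###..
step 10: .#..###..###.
step 11: ..#..###..###
step 12: #..#..###..##
step 13: ##..#..###..#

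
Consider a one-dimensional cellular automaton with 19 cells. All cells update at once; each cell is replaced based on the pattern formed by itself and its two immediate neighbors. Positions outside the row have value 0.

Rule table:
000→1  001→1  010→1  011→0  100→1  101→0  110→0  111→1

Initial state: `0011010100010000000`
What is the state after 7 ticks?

1100010111111111111
0011110011111111110
1101101101111111101
0000000000111111001
1111111111011110111
0111111110001100010
1011111101110011111

1011111101110011111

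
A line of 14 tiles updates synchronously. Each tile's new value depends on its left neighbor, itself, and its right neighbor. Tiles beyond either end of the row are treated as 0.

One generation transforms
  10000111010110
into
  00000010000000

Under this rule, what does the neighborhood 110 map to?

At position 7 the neighborhood is 110; the next row has 0 there.

0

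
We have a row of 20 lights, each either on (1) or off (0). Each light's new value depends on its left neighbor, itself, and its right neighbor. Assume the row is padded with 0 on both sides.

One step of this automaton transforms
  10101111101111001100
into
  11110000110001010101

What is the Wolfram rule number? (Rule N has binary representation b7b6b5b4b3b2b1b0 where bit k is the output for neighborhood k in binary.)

position 5: 111 → 0  (bit 7 = 0)
position 8: 110 → 1  (bit 6 = 1)
position 1: 101 → 1  (bit 5 = 1)
position 14: 100 → 0  (bit 4 = 0)
position 4: 011 → 0  (bit 3 = 0)
position 0: 010 → 1  (bit 2 = 1)
position 15: 001 → 1  (bit 1 = 1)
position 19: 000 → 1  (bit 0 = 1)
bits b7..b0 = 01100111 = 103

103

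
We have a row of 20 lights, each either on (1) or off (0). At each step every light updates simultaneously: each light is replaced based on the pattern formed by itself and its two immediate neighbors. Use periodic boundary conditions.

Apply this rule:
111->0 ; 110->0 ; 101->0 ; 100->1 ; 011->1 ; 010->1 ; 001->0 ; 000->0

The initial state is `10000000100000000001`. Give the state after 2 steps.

01100000101000000001

step 1: 01000000110000000001
step 2: 01100000101000000001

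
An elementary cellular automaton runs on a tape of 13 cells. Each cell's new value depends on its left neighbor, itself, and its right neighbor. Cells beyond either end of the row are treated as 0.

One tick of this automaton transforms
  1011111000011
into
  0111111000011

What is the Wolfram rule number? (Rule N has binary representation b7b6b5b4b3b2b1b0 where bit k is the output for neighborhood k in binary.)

position 3: 111 → 1  (bit 7 = 1)
position 6: 110 → 1  (bit 6 = 1)
position 1: 101 → 1  (bit 5 = 1)
position 7: 100 → 0  (bit 4 = 0)
position 2: 011 → 1  (bit 3 = 1)
position 0: 010 → 0  (bit 2 = 0)
position 10: 001 → 0  (bit 1 = 0)
position 8: 000 → 0  (bit 0 = 0)
bits b7..b0 = 11101000 = 232

232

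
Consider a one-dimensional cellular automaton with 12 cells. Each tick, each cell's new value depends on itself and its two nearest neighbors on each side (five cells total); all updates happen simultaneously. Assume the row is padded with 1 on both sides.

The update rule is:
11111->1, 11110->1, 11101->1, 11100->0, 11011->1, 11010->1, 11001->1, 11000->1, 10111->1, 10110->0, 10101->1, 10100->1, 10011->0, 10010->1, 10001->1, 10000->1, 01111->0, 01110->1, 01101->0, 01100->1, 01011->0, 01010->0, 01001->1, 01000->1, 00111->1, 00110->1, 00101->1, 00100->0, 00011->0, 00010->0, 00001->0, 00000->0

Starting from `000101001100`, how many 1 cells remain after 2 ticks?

9

tick 1: 110101101110
tick 2: 111100011111
count of 1: 9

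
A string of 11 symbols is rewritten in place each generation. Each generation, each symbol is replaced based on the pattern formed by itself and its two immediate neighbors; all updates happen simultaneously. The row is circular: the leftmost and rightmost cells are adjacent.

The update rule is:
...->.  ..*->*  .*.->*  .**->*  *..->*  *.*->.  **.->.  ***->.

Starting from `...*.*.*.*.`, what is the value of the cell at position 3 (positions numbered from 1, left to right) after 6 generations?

generation 1: ..**.*.*.**
generation 2: ***..*.*.*.
generation 3: *..***.*.*.
generation 4: ****...*.*.
generation 5: *...*.**.*.
generation 6: **.**.*..*.
position 3 holds .

.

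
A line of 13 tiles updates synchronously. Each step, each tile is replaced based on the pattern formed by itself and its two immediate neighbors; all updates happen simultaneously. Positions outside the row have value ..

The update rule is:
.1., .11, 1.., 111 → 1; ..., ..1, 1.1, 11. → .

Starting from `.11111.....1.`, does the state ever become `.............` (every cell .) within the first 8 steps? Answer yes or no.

no

step 1: .1111.1....11
step 2: .111..11...1.
step 3: .11.1.1.1..11
step 4: .1..1.1.11.1.
step 5: .11.1.1.1..11  (repeats step 3; period 2)
step 8: .1..1.1.11.1.
step 8 is .1..1.1.11.1., still not uniform .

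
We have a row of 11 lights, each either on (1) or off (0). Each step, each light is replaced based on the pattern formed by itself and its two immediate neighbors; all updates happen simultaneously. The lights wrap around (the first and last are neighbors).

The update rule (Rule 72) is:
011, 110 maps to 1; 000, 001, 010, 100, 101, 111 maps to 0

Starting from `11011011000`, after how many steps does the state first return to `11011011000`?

11011011000

1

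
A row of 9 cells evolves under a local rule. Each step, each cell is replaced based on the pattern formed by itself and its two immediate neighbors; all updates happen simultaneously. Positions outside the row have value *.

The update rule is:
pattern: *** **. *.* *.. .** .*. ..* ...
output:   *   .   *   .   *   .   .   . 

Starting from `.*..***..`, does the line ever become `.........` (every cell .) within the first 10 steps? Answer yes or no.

*...**...
....*....
.........
all cells are . at step 3

yes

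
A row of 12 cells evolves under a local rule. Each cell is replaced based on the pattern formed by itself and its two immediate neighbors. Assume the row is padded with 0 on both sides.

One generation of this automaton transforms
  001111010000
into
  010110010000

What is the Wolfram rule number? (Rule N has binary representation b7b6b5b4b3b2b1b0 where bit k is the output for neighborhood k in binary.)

134

position 3: 111 → 1  (bit 7 = 1)
position 5: 110 → 0  (bit 6 = 0)
position 6: 101 → 0  (bit 5 = 0)
position 8: 100 → 0  (bit 4 = 0)
position 2: 011 → 0  (bit 3 = 0)
position 7: 010 → 1  (bit 2 = 1)
position 1: 001 → 1  (bit 1 = 1)
position 0: 000 → 0  (bit 0 = 0)
bits b7..b0 = 10000110 = 134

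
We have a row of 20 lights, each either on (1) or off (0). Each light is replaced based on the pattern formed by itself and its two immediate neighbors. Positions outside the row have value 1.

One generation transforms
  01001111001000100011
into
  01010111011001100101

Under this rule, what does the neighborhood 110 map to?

1

At position 7 the neighborhood is 110; the next row has 1 there.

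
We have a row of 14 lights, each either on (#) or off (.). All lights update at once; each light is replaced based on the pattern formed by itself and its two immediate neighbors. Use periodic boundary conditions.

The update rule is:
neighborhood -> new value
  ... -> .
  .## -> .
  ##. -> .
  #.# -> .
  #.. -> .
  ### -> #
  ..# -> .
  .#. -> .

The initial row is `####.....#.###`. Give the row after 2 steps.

##...........#

###.........##
##...........#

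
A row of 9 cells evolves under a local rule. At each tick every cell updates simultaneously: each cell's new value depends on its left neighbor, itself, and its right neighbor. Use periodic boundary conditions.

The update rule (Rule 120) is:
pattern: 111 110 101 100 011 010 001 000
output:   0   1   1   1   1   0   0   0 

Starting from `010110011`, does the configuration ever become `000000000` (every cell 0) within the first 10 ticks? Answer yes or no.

no

101111011
111001110
101101011
111110110
100011111
110010000
111001000
101100100
011110010
010011001
tick 10 is 010011001, still not uniform 0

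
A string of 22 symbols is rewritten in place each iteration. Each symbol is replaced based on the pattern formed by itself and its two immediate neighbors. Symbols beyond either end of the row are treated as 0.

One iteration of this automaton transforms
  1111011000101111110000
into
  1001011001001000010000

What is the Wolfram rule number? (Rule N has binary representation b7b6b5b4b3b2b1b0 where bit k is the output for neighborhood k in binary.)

position 1: 111 → 0  (bit 7 = 0)
position 3: 110 → 1  (bit 6 = 1)
position 4: 101 → 0  (bit 5 = 0)
position 7: 100 → 0  (bit 4 = 0)
position 0: 011 → 1  (bit 3 = 1)
position 10: 010 → 0  (bit 2 = 0)
position 9: 001 → 1  (bit 1 = 1)
position 8: 000 → 0  (bit 0 = 0)
bits b7..b0 = 01001010 = 74

74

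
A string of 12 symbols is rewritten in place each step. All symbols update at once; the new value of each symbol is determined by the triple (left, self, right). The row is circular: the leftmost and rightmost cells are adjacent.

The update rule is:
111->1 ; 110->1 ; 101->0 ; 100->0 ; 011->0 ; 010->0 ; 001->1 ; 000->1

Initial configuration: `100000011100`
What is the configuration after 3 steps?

100011101001

001111101101
010111100100
100011101001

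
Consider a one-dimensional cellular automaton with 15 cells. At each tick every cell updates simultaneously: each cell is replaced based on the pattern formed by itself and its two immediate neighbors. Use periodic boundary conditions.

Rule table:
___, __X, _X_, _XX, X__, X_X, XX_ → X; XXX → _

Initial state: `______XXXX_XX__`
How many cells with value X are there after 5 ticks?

XXXXXXX__XXXXXX
______XXXX_____
XXXXXXX__XXXXXX  (repeats tick 1; period 2)
tick 5: XXXXXXX__XXXXXX
count of X: 13

13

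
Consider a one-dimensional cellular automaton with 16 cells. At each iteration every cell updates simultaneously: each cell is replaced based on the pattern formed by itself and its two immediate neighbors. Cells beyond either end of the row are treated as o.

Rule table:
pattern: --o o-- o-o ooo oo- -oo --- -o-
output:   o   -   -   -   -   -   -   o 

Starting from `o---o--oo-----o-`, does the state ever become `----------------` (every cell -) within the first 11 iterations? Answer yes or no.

no

iteration 1: ---oo-o------oo-
iteration 2: --o---o-----o---
iteration 3: -oo--oo----oo--o
iteration 4: ----o-----o---o-
iteration 5: ---oo----oo--oo-
iteration 6: --o-----o---o---
iteration 7: -oo----oo--oo--o
iteration 8: ------o---o---o-
iteration 9: -----oo--oo--oo-
iteration 10: ----o---o---o---
iteration 11: ---oo--oo--oo--o
iteration 11 is ---oo--oo--oo--o, still not uniform -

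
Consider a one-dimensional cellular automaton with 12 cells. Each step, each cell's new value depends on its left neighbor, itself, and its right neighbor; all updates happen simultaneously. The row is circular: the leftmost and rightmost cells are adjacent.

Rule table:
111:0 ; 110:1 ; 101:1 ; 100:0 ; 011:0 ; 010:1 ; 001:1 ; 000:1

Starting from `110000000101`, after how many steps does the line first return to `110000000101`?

step 1: 010111111110
step 2: 111000000010
step 3: 001011111111
step 4: 011100000001
step 5: 100101111111
step 6: 101110000000
step 7: 110010111111
step 8: 010111000000
step 9: 111001011111
step 10: 001011100000
step 11: 111100101111
step 12: 000101110000
step 13: 111110010111
step 14: 000010111000
step 15: 111111001011
step 16: 000001011100
step 17: 111111100101
step 18: 000000101110
step 19: 111111110010
step 20: 000000010111
step 21: 011111111001
step 22: 100000001011
step 23: 101111111100
step 24: 110000000101

24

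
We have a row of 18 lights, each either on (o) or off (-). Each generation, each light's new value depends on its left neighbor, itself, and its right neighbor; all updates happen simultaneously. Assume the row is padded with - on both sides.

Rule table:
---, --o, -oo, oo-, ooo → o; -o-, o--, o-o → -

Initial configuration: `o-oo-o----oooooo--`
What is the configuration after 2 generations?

generation 1: --oo---ooooooooo-o
generation 2: oooo-ooooooooooo--

oooo-ooooooooooo--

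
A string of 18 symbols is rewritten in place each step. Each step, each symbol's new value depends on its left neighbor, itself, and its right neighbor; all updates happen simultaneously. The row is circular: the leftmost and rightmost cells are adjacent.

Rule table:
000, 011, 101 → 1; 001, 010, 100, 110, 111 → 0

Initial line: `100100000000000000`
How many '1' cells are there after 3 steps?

12

000001111111111110
111101000000000000
100010011111111110
count of 1: 12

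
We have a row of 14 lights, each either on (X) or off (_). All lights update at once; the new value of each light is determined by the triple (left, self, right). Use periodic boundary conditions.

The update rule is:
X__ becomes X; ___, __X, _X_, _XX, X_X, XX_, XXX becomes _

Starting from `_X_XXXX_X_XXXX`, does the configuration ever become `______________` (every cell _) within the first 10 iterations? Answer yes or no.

yes

______________
all cells are _ at iteration 1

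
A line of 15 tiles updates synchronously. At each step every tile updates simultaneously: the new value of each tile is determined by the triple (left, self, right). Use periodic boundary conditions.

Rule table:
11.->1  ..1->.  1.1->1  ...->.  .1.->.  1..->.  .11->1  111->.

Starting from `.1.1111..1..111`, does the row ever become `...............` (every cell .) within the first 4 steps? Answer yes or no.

yes

1.11..1.....1.1
1111.........11
...1.........1.
...............
all cells are . at step 4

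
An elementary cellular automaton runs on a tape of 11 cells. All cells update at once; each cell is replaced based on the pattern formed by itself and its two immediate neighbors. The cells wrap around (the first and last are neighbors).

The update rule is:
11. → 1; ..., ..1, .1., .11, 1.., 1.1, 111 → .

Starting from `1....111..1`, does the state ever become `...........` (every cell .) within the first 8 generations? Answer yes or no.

1......1...
...........
all cells are . at generation 2

yes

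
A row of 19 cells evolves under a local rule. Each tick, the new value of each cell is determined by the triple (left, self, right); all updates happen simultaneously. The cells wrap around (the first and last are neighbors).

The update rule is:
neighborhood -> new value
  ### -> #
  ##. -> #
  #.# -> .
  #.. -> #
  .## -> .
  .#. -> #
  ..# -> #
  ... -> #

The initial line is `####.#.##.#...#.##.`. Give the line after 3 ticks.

tick 1: .###.#..#.#####..#.
tick 2: #.##.####..########
tick 3: #..#..#####.#######

#..#..#####.#######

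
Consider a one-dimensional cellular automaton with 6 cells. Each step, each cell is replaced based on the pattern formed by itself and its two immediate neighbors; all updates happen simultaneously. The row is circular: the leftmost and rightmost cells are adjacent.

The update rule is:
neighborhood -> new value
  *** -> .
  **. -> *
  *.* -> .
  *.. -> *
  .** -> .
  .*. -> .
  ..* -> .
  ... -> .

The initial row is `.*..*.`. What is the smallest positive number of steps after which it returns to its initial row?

3

step 1: ..*..*
step 2: *..*..
step 3: .*..*.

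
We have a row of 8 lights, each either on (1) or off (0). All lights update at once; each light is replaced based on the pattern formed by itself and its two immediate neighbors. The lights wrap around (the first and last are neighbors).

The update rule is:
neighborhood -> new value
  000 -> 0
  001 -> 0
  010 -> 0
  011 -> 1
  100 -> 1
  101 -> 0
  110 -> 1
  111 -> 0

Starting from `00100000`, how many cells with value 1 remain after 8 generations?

00010000
00001000
00000100
00000010
00000001
10000000
01000000
00100000
count of 1: 1

1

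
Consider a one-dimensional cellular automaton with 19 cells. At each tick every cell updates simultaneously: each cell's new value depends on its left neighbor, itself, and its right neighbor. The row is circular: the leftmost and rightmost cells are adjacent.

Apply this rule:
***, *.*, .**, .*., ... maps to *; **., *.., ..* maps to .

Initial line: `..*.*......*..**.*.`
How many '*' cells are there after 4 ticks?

13

*.***.****.*..*.**.
****.****.**..***.*
***.****.**...**.**
**.****.**..*.*.***
count of *: 13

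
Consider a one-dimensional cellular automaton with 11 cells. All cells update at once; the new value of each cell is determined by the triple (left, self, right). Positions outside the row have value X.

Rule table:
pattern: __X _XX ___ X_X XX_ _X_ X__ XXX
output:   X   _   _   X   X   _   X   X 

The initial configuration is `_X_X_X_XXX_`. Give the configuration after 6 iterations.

iteration 1: X_X_X_X_XXX
iteration 2: XX_X_X_X_XX
iteration 3: XXX_X_X_X_X
iteration 4: XXXX_X_X_X_
iteration 5: XXXXX_X_X_X
iteration 6: XXXXXX_X_X_

XXXXXX_X_X_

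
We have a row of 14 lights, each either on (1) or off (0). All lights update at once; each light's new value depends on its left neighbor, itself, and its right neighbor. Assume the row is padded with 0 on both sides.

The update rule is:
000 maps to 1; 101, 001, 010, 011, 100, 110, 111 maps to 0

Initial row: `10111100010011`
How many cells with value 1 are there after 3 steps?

step 1: 00000001000000
step 2: 11111100011111
step 3: 00000001000000
count of 1: 1

1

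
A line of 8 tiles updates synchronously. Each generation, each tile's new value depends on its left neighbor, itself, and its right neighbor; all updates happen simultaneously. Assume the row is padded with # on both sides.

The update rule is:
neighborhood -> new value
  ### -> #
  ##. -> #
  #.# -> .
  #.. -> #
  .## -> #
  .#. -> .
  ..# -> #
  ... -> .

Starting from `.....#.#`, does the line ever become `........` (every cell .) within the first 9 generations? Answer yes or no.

#...#..#
##.#.###
##...###
###.####
###.####  (fixed point — unchanged through generation 9)
generation 9 is ###.####, still not uniform .

no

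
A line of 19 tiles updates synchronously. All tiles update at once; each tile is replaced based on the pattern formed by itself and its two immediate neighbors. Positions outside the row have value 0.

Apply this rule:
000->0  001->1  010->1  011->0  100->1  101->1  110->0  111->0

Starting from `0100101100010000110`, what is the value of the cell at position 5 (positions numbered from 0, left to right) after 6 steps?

step 1: 1111110010111001001
step 2: 0000001111000111111
step 3: 0000010000101000000
step 4: 0000111001111100000
step 5: 0001000110000010000
step 6: 0011101001000111000
position 5 holds 0

0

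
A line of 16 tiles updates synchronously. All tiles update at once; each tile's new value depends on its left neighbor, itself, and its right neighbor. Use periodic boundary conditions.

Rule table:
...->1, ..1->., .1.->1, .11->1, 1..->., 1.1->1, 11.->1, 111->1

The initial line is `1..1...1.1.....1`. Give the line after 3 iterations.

iteration 1: 1..1.1.111.111.1
iteration 2: 1..1111111111111
iteration 3: 1..1111111111111

1..1111111111111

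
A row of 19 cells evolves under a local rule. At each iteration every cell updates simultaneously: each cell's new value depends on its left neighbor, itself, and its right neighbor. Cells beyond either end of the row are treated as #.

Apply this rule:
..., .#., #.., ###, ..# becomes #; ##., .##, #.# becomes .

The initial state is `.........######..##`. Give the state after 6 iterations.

####...##.#####.###

#########.####.##.#
########...##......
#######.###..######
######...#.##.#####
#####.####.....####
####...##.#####.###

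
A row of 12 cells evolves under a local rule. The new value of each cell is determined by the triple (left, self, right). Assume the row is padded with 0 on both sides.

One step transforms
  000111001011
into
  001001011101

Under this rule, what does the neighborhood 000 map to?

At position 0 the neighborhood is 000; the next row has 0 there.

0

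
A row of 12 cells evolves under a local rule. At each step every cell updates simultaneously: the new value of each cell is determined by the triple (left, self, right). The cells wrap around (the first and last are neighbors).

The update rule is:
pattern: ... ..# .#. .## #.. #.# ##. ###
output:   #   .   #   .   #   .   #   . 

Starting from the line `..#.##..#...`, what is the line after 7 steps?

#.#####.#..#

#.#..##.####
#.##..#.....
#..##.#####.
##..#.....#.
.##.#####.#.
..#.....#.##
#.#####.#..#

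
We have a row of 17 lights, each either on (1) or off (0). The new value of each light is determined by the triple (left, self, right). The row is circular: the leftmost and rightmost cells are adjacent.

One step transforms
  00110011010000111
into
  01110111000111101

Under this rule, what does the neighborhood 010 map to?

At position 9 the neighborhood is 010; the next row has 0 there.

0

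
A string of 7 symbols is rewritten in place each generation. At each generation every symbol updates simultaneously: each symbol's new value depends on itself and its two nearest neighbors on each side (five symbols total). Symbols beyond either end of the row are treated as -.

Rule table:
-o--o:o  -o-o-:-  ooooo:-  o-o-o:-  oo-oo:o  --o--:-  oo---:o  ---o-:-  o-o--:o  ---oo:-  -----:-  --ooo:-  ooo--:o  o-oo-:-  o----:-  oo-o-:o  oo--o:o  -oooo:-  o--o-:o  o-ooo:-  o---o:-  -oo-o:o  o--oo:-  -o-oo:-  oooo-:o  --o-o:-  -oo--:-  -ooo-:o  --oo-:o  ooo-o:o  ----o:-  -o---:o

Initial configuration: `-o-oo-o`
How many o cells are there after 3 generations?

1

----ooo
-----oo
-----o-
count of o: 1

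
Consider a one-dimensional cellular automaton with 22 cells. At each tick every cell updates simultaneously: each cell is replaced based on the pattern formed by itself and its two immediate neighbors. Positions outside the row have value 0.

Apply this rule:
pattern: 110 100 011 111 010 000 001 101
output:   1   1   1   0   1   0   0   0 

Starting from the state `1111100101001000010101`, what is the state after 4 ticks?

1010110101101011010101

1000110101101100010101
1100110101101110010101
1110110101101011010101
1010110101101011010101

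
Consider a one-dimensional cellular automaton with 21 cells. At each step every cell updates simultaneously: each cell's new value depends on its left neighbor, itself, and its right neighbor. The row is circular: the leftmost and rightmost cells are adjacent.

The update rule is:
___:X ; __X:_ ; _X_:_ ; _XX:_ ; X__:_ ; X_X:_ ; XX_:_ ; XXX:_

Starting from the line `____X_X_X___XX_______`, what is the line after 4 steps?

____XXXXX___XX_______

XXX_______X____XXXXXX
____XXXXX___XX_______
XXX_______X____XXXXXX  (repeats step 1; period 2)
step 4: ____XXXXX___XX_______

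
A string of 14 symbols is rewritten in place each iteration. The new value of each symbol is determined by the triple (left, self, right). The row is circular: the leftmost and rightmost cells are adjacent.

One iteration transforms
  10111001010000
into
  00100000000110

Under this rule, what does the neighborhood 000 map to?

1

At position 11 the neighborhood is 000; the next row has 1 there.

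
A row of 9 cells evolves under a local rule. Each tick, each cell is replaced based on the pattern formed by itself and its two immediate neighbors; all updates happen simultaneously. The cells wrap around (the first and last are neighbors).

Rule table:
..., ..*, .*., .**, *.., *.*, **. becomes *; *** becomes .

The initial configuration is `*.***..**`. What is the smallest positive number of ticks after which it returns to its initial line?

***.****.
*.***..**

2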